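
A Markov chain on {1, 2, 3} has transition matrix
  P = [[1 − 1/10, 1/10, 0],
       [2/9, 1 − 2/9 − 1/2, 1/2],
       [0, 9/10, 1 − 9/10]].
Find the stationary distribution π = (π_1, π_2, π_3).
π = (10/17, 9/34, 5/34)

This is a birth-death chain on three states, which satisfies detailed balance: π_1 · P_{12} = π_2 · P_{21} and π_2 · P_{23} = π_3 · P_{32}.
From π_1 · 1/10 = π_2 · 2/9: π_2/π_1 = (1/10)/(2/9) = 9/20.
From π_2 · 1/2 = π_3 · 9/10: π_3/π_2 = (1/2)/(9/10) = 5/9.
Take π_1 proportional to 1; then unnormalized π = (1, 9/20, 1/4). Normalize by dividing by the sum 17/10:
  π = (10/17, 9/34, 5/34).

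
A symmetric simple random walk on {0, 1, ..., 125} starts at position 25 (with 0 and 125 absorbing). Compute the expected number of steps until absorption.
E[τ | X_0 = 25] = 2500

Let v_k = E[τ | X_0 = k]. Boundary: v_0 = v_125 = 0. Recurrence: v_k = 1 + (v_{k-1} + v_{k+1})/2 for 1 ≤ k ≤ 124. The particular solution to v_k − (v_{k-1} + v_{k+1})/2 = 1 is v_k = −k^2. Adding homogeneous solution A + B k and matching boundaries gives v_k = k (125 − k). Substituting k = 25: v_25 = 25 · 100 = 2500.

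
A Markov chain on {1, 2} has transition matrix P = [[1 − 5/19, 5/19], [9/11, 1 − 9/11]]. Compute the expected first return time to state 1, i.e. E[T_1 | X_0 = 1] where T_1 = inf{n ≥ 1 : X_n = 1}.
E[T_1 | X_0 = 1] = 1/π_1 = 226/171

For an irreducible recurrent Markov chain with stationary distribution π, E[T_i | X_0 = i] = 1/π_i (Kac's formula). Here π_1 = (9/11)/(5/19 + 9/11) = (9/11)/(226/209) = 171/226, so E[T_1 | X_0 = 1] = 1/π_1 = (5/19 + 9/11)/(9/11) = (226/209)/(9/11) = 226/171.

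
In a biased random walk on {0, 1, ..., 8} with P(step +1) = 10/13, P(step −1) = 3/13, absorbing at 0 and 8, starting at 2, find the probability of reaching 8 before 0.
P(hit 8 before 0) = (1 − (3/10)^2) / (1 − (3/10)^8) = 1000000/1098829

Let u_k denote P(reach 8 before 0 | start at k). Boundary: u_0 = 0, u_8 = 1. Recurrence: u_k = 10/13·u_{k+1} + 3/13·u_{k-1} for 1 ≤ k ≤ 7. Try u_k = A + B·r^k with r = q/p = (3/13)/(10/13) = 3/10. Substitution satisfies the recurrence; boundary conditions give:
  u_k = (1 − r^k) / (1 − r^N) = (1 − (3/10)^2) / (1 − (3/10)^8) = 1000000/1098829.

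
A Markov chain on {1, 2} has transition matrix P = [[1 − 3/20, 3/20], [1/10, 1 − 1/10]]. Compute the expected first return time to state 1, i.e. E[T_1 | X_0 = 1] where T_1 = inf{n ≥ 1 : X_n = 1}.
E[T_1 | X_0 = 1] = 1/π_1 = 5/2

For an irreducible recurrent Markov chain with stationary distribution π, E[T_i | X_0 = i] = 1/π_i (Kac's formula). Here π_1 = (1/10)/(3/20 + 1/10) = (1/10)/(1/4) = 2/5, so E[T_1 | X_0 = 1] = 1/π_1 = (3/20 + 1/10)/(1/10) = (1/4)/(1/10) = 5/2.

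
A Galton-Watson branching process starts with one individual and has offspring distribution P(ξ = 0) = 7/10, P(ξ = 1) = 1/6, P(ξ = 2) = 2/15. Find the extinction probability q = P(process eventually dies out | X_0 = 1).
q = 1

Mean offspring μ = 0·7/10 + 1·1/6 + 2·2/15 = 13/30 ≤ 1. For μ ≤ 1 with offspring not concentrated at 1, the Galton-Watson process goes extinct almost surely, so q = 1.
(Algebraic check: The pgf is f(s) = 7/10 + 1/6·s + 2/15·s². The extinction probability q is the smallest fixed point of f in [0, 1]. Setting s = f(s):
  2/15·s² + (1/6 − 1)·s + 7/10 = 0
  2/15·s² − (7/10 + 2/15)·s + 7/10 = 0
which factors as (s − 1)·(2/15·s − 7/10) = 0, giving roots s = 1 and s = (7/10)/(2/15) = 21/4. Since 21/4 ≥ 1, the smallest root in [0, 1] is s = 1.)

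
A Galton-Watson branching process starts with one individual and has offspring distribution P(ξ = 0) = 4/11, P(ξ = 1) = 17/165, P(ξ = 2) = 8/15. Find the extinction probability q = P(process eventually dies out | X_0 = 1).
q = 15/22

The pgf is f(s) = 4/11 + 17/165·s + 8/15·s². The extinction probability q is the smallest fixed point of f in [0, 1]. Setting s = f(s):
  8/15·s² + (17/165 − 1)·s + 4/11 = 0
  8/15·s² − (4/11 + 8/15)·s + 4/11 = 0
which factors as (s − 1)·(8/15·s − 4/11) = 0, giving roots s = 1 and s = (4/11)/(8/15) = 15/22.
Mean offspring μ = 17/165 + 2·8/15 = 193/165 > 1 (supercritical), so q < 1. The extinction probability is the smaller root: q = (4/11)/(8/15) = 15/22.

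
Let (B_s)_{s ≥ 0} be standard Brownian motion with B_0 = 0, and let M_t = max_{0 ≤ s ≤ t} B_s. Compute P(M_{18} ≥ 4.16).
P(M_{18} ≥ 4.16) = 2·P(B_{18} ≥ 4.16) = 2(1 − Φ(4.16/√18)) ≈ 0.3268

By the reflection principle for Brownian motion, P(M_t ≥ a) = 2 · P(B_t ≥ a) for a ≥ 0. Since B_t ~ N(0, t), P(B_t ≥ 4.16) = 1 − Φ(4.16/√t) = 1 − Φ(4.16/√18) = 1 − Φ(0.9805). So
  P(M_{18} ≥ 4.16) = 2(1 − Φ(0.9805)) ≈ 0.3268.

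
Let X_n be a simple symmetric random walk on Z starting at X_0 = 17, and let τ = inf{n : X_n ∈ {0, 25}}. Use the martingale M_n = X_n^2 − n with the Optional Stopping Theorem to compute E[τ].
E[τ] = 136

M_n = X_n^2 − n is a martingale (since E[X_{n+1}^2 | F_n] = X_n^2 + 1). By OST (τ has finite mean in a bounded region), E[M_τ] = E[M_0] = X_0^2 − 0 = 17^2 = 289. Also E[M_τ] = E[X_τ^2] − E[τ]. The walk exits at 0 or 25, with P(hit 25 first) = 17/25, so E[X_τ^2] = 25^2 · 17/25 + 0 = 425. Thus E[τ] = E[X_τ^2] − E[M_τ] = 425 − 289 = 136 = 17(25 − 17) = 136.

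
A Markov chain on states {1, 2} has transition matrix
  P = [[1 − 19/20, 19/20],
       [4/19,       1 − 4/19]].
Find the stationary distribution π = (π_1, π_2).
π_1 = 80/441, π_2 = 361/441

Solve πP = π with π_1 + π_2 = 1. From πP = π: π_1 · (1 − 19/20) + π_2 · 4/19 = π_1 ⇒ π_2 · 4/19 = π_1 · 19/20 ⇒ π_2/π_1 = (19/20)/(4/19) = 361/80. Together with π_1 + π_2 = 1:
  π_1 = (4/19)/(19/20 + 4/19) = (4/19)/(441/380) = 80/441,
  π_2 = (19/20)/(19/20 + 4/19) = (19/20)/(441/380) = 361/441.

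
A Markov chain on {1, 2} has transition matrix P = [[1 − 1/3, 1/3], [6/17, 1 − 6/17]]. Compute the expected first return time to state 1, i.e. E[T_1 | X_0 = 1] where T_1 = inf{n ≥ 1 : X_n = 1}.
E[T_1 | X_0 = 1] = 1/π_1 = 35/18

For an irreducible recurrent Markov chain with stationary distribution π, E[T_i | X_0 = i] = 1/π_i (Kac's formula). Here π_1 = (6/17)/(1/3 + 6/17) = (6/17)/(35/51) = 18/35, so E[T_1 | X_0 = 1] = 1/π_1 = (1/3 + 6/17)/(6/17) = (35/51)/(6/17) = 35/18.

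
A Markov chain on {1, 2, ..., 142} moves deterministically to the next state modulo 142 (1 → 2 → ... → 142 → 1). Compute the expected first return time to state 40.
E[T_40 | X_0 = 40] = 142

The chain cycles deterministically, so starting at state 40 it returns in exactly 142 steps. Equivalently, the stationary distribution is uniform π_j = 1/142 for every state j, so by Kac's formula E[T_40] = 1/π_40 = 142.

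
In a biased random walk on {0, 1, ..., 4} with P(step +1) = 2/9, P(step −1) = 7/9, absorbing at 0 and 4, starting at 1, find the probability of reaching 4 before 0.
P(hit 4 before 0) = (1 − (7/2)^1) / (1 − (7/2)^4) = 8/477

Let u_k denote P(reach 4 before 0 | start at k). Boundary: u_0 = 0, u_4 = 1. Recurrence: u_k = 2/9·u_{k+1} + 7/9·u_{k-1} for 1 ≤ k ≤ 3. Try u_k = A + B·r^k with r = q/p = (7/9)/(2/9) = 7/2. Substitution satisfies the recurrence; boundary conditions give:
  u_k = (1 − r^k) / (1 − r^N) = (1 − (7/2)^1) / (1 − (7/2)^4) = 8/477.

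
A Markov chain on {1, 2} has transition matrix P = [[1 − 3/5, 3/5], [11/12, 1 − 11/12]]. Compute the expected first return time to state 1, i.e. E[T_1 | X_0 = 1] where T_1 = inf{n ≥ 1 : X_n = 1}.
E[T_1 | X_0 = 1] = 1/π_1 = 91/55

For an irreducible recurrent Markov chain with stationary distribution π, E[T_i | X_0 = i] = 1/π_i (Kac's formula). Here π_1 = (11/12)/(3/5 + 11/12) = (11/12)/(91/60) = 55/91, so E[T_1 | X_0 = 1] = 1/π_1 = (3/5 + 11/12)/(11/12) = (91/60)/(11/12) = 91/55.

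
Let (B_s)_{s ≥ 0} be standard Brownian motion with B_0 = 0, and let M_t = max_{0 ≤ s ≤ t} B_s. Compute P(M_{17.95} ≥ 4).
P(M_{17.95} ≥ 4) = 2·P(B_{17.95} ≥ 4) = 2(1 − Φ(4/√17.95)) ≈ 0.3451

By the reflection principle for Brownian motion, P(M_t ≥ a) = 2 · P(B_t ≥ a) for a ≥ 0. Since B_t ~ N(0, t), P(B_t ≥ 4) = 1 − Φ(4/√t) = 1 − Φ(4/√17.95) = 1 − Φ(0.9441). So
  P(M_{17.95} ≥ 4) = 2(1 − Φ(0.9441)) ≈ 0.3451.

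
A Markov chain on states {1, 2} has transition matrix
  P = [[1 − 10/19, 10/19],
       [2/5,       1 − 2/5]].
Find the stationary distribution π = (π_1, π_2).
π_1 = 19/44, π_2 = 25/44

Solve πP = π with π_1 + π_2 = 1. From πP = π: π_1 · (1 − 10/19) + π_2 · 2/5 = π_1 ⇒ π_2 · 2/5 = π_1 · 10/19 ⇒ π_2/π_1 = (10/19)/(2/5) = 25/19. Together with π_1 + π_2 = 1:
  π_1 = (2/5)/(10/19 + 2/5) = (2/5)/(88/95) = 19/44,
  π_2 = (10/19)/(10/19 + 2/5) = (10/19)/(88/95) = 25/44.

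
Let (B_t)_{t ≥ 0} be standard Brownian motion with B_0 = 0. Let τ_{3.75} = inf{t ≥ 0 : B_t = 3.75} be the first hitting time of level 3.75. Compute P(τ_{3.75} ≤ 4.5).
P(τ_{3.75} ≤ 4.5) = 2(1 − Φ(3.75/√4.5)) = 2(1 − Φ(1.7678)) ≈ 0.0771

By the reflection principle for standard BM, P(τ_b ≤ t) = 2 · P(B_t ≥ b). Since B_t ~ N(0, t), P(B_t ≥ 3.75) = 1 − Φ(3.75/√t) = 1 − Φ(3.75/√4.5) = 1 − Φ(1.7678) ≈ 0.03855. Doubling: P(τ_{3.75} ≤ 4.5) ≈ 2 · 0.03855 = 0.07710 ≈ 0.0771.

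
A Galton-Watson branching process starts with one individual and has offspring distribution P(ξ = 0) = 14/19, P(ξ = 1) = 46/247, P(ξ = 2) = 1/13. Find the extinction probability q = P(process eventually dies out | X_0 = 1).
q = 1

Mean offspring μ = 0·14/19 + 1·46/247 + 2·1/13 = 84/247 ≤ 1. For μ ≤ 1 with offspring not concentrated at 1, the Galton-Watson process goes extinct almost surely, so q = 1.
(Algebraic check: The pgf is f(s) = 14/19 + 46/247·s + 1/13·s². The extinction probability q is the smallest fixed point of f in [0, 1]. Setting s = f(s):
  1/13·s² + (46/247 − 1)·s + 14/19 = 0
  1/13·s² − (14/19 + 1/13)·s + 14/19 = 0
which factors as (s − 1)·(1/13·s − 14/19) = 0, giving roots s = 1 and s = (14/19)/(1/13) = 182/19. Since 182/19 ≥ 1, the smallest root in [0, 1] is s = 1.)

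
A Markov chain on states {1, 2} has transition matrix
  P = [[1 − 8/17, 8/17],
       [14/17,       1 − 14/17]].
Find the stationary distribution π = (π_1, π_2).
π_1 = 7/11, π_2 = 4/11

Solve πP = π with π_1 + π_2 = 1. From πP = π: π_1 · (1 − 8/17) + π_2 · 14/17 = π_1 ⇒ π_2 · 14/17 = π_1 · 8/17 ⇒ π_2/π_1 = (8/17)/(14/17) = 4/7. Together with π_1 + π_2 = 1:
  π_1 = (14/17)/(8/17 + 14/17) = (14/17)/(22/17) = 7/11,
  π_2 = (8/17)/(8/17 + 14/17) = (8/17)/(22/17) = 4/11.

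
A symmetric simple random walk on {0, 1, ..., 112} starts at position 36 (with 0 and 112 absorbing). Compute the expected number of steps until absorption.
E[τ | X_0 = 36] = 2736

Let v_k = E[τ | X_0 = k]. Boundary: v_0 = v_112 = 0. Recurrence: v_k = 1 + (v_{k-1} + v_{k+1})/2 for 1 ≤ k ≤ 111. The particular solution to v_k − (v_{k-1} + v_{k+1})/2 = 1 is v_k = −k^2. Adding homogeneous solution A + B k and matching boundaries gives v_k = k (112 − k). Substituting k = 36: v_36 = 36 · 76 = 2736.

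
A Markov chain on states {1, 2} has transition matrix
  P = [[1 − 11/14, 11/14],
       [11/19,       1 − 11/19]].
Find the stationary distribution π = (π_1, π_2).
π_1 = 14/33, π_2 = 19/33

Solve πP = π with π_1 + π_2 = 1. From πP = π: π_1 · (1 − 11/14) + π_2 · 11/19 = π_1 ⇒ π_2 · 11/19 = π_1 · 11/14 ⇒ π_2/π_1 = (11/14)/(11/19) = 19/14. Together with π_1 + π_2 = 1:
  π_1 = (11/19)/(11/14 + 11/19) = (11/19)/(363/266) = 14/33,
  π_2 = (11/14)/(11/14 + 11/19) = (11/14)/(363/266) = 19/33.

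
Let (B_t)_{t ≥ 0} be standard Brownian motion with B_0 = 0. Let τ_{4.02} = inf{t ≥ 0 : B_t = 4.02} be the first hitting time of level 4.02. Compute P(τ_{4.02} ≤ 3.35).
P(τ_{4.02} ≤ 3.35) = 2(1 − Φ(4.02/√3.35)) = 2(1 − Φ(2.1964)) ≈ 0.0281

By the reflection principle for standard BM, P(τ_b ≤ t) = 2 · P(B_t ≥ b). Since B_t ~ N(0, t), P(B_t ≥ 4.02) = 1 − Φ(4.02/√t) = 1 − Φ(4.02/√3.35) = 1 − Φ(2.1964) ≈ 0.01403. Doubling: P(τ_{4.02} ≤ 3.35) ≈ 2 · 0.01403 = 0.02806 ≈ 0.0281.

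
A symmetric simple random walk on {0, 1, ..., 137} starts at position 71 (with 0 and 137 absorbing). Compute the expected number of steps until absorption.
E[τ | X_0 = 71] = 4686

Let v_k = E[τ | X_0 = k]. Boundary: v_0 = v_137 = 0. Recurrence: v_k = 1 + (v_{k-1} + v_{k+1})/2 for 1 ≤ k ≤ 136. The particular solution to v_k − (v_{k-1} + v_{k+1})/2 = 1 is v_k = −k^2. Adding homogeneous solution A + B k and matching boundaries gives v_k = k (137 − k). Substituting k = 71: v_71 = 71 · 66 = 4686.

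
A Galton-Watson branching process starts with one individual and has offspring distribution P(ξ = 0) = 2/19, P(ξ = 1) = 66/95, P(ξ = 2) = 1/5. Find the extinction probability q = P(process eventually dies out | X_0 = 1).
q = 10/19

The pgf is f(s) = 2/19 + 66/95·s + 1/5·s². The extinction probability q is the smallest fixed point of f in [0, 1]. Setting s = f(s):
  1/5·s² + (66/95 − 1)·s + 2/19 = 0
  1/5·s² − (2/19 + 1/5)·s + 2/19 = 0
which factors as (s − 1)·(1/5·s − 2/19) = 0, giving roots s = 1 and s = (2/19)/(1/5) = 10/19.
Mean offspring μ = 66/95 + 2·1/5 = 104/95 > 1 (supercritical), so q < 1. The extinction probability is the smaller root: q = (2/19)/(1/5) = 10/19.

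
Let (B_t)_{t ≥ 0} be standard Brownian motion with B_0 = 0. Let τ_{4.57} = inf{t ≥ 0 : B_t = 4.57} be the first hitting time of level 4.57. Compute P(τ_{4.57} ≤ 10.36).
P(τ_{4.57} ≤ 10.36) = 2(1 − Φ(4.57/√10.36)) = 2(1 − Φ(1.4198)) ≈ 0.1557

By the reflection principle for standard BM, P(τ_b ≤ t) = 2 · P(B_t ≥ b). Since B_t ~ N(0, t), P(B_t ≥ 4.57) = 1 − Φ(4.57/√t) = 1 − Φ(4.57/√10.36) = 1 − Φ(1.4198) ≈ 0.07783. Doubling: P(τ_{4.57} ≤ 10.36) ≈ 2 · 0.07783 = 0.15566 ≈ 0.1557.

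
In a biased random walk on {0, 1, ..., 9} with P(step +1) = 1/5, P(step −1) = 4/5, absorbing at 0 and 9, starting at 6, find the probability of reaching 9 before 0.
P(hit 9 before 0) = (1 − (4)^6) / (1 − (4)^9) = 65/4161

Let u_k denote P(reach 9 before 0 | start at k). Boundary: u_0 = 0, u_9 = 1. Recurrence: u_k = 1/5·u_{k+1} + 4/5·u_{k-1} for 1 ≤ k ≤ 8. Try u_k = A + B·r^k with r = q/p = (4/5)/(1/5) = 4. Substitution satisfies the recurrence; boundary conditions give:
  u_k = (1 − r^k) / (1 − r^N) = (1 − (4)^6) / (1 − (4)^9) = 65/4161.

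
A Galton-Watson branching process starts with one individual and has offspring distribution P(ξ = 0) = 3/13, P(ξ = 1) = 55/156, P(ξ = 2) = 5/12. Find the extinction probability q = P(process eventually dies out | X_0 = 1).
q = 36/65

The pgf is f(s) = 3/13 + 55/156·s + 5/12·s². The extinction probability q is the smallest fixed point of f in [0, 1]. Setting s = f(s):
  5/12·s² + (55/156 − 1)·s + 3/13 = 0
  5/12·s² − (3/13 + 5/12)·s + 3/13 = 0
which factors as (s − 1)·(5/12·s − 3/13) = 0, giving roots s = 1 and s = (3/13)/(5/12) = 36/65.
Mean offspring μ = 55/156 + 2·5/12 = 185/156 > 1 (supercritical), so q < 1. The extinction probability is the smaller root: q = (3/13)/(5/12) = 36/65.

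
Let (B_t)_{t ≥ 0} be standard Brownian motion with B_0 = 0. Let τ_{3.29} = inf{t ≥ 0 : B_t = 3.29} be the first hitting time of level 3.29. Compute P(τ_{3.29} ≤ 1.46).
P(τ_{3.29} ≤ 1.46) = 2(1 − Φ(3.29/√1.46)) = 2(1 − Φ(2.7228)) ≈ 0.0065

By the reflection principle for standard BM, P(τ_b ≤ t) = 2 · P(B_t ≥ b). Since B_t ~ N(0, t), P(B_t ≥ 3.29) = 1 − Φ(3.29/√t) = 1 − Φ(3.29/√1.46) = 1 − Φ(2.7228) ≈ 0.00324. Doubling: P(τ_{3.29} ≤ 1.46) ≈ 2 · 0.00324 = 0.00648 ≈ 0.0065.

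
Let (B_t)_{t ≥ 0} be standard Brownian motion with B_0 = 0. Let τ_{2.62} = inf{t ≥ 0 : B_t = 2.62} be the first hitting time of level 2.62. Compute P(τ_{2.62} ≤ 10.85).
P(τ_{2.62} ≤ 10.85) = 2(1 − Φ(2.62/√10.85)) = 2(1 − Φ(0.7954)) ≈ 0.4264

By the reflection principle for standard BM, P(τ_b ≤ t) = 2 · P(B_t ≥ b). Since B_t ~ N(0, t), P(B_t ≥ 2.62) = 1 − Φ(2.62/√t) = 1 − Φ(2.62/√10.85) = 1 − Φ(0.7954) ≈ 0.21319. Doubling: P(τ_{2.62} ≤ 10.85) ≈ 2 · 0.21319 = 0.42638 ≈ 0.4264.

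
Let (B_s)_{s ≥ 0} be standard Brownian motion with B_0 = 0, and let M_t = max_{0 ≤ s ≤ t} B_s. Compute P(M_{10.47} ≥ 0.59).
P(M_{10.47} ≥ 0.59) = 2·P(B_{10.47} ≥ 0.59) = 2(1 − Φ(0.59/√10.47)) ≈ 0.8553

By the reflection principle for Brownian motion, P(M_t ≥ a) = 2 · P(B_t ≥ a) for a ≥ 0. Since B_t ~ N(0, t), P(B_t ≥ 0.59) = 1 − Φ(0.59/√t) = 1 − Φ(0.59/√10.47) = 1 − Φ(0.1823). So
  P(M_{10.47} ≥ 0.59) = 2(1 − Φ(0.1823)) ≈ 0.8553.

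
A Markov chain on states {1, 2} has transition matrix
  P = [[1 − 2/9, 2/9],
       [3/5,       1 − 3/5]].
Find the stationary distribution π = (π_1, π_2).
π_1 = 27/37, π_2 = 10/37

Solve πP = π with π_1 + π_2 = 1. From πP = π: π_1 · (1 − 2/9) + π_2 · 3/5 = π_1 ⇒ π_2 · 3/5 = π_1 · 2/9 ⇒ π_2/π_1 = (2/9)/(3/5) = 10/27. Together with π_1 + π_2 = 1:
  π_1 = (3/5)/(2/9 + 3/5) = (3/5)/(37/45) = 27/37,
  π_2 = (2/9)/(2/9 + 3/5) = (2/9)/(37/45) = 10/37.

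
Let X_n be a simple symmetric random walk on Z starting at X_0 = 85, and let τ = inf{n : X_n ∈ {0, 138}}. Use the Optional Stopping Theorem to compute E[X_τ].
E[X_τ] = 85

X_n is a martingale and τ is a bounded-mean stopping time (indeed τ is finite a.s. with bounded expectation since the walk is in a bounded region). By the OST, E[X_τ] = E[X_0] = 85. Equivalently: E[X_τ] = 138 · P(hit 138 first) + 0 · P(hit 0 first) = 138 · (85/138) = 85.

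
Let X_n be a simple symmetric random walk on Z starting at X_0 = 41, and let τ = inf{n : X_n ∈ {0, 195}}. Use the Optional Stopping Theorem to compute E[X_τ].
E[X_τ] = 41

X_n is a martingale and τ is a bounded-mean stopping time (indeed τ is finite a.s. with bounded expectation since the walk is in a bounded region). By the OST, E[X_τ] = E[X_0] = 41. Equivalently: E[X_τ] = 195 · P(hit 195 first) + 0 · P(hit 0 first) = 195 · (41/195) = 41.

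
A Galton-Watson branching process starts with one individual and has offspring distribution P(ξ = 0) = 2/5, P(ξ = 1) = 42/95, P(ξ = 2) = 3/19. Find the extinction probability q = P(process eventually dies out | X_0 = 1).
q = 1

Mean offspring μ = 0·2/5 + 1·42/95 + 2·3/19 = 72/95 ≤ 1. For μ ≤ 1 with offspring not concentrated at 1, the Galton-Watson process goes extinct almost surely, so q = 1.
(Algebraic check: The pgf is f(s) = 2/5 + 42/95·s + 3/19·s². The extinction probability q is the smallest fixed point of f in [0, 1]. Setting s = f(s):
  3/19·s² + (42/95 − 1)·s + 2/5 = 0
  3/19·s² − (2/5 + 3/19)·s + 2/5 = 0
which factors as (s − 1)·(3/19·s − 2/5) = 0, giving roots s = 1 and s = (2/5)/(3/19) = 38/15. Since 38/15 ≥ 1, the smallest root in [0, 1] is s = 1.)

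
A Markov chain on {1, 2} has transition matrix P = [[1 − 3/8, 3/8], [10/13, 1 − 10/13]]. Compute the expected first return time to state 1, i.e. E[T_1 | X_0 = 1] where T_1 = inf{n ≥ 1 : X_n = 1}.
E[T_1 | X_0 = 1] = 1/π_1 = 119/80

For an irreducible recurrent Markov chain with stationary distribution π, E[T_i | X_0 = i] = 1/π_i (Kac's formula). Here π_1 = (10/13)/(3/8 + 10/13) = (10/13)/(119/104) = 80/119, so E[T_1 | X_0 = 1] = 1/π_1 = (3/8 + 10/13)/(10/13) = (119/104)/(10/13) = 119/80.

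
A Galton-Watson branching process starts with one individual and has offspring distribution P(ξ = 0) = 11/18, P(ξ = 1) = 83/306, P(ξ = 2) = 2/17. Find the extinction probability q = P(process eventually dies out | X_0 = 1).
q = 1

Mean offspring μ = 0·11/18 + 1·83/306 + 2·2/17 = 155/306 ≤ 1. For μ ≤ 1 with offspring not concentrated at 1, the Galton-Watson process goes extinct almost surely, so q = 1.
(Algebraic check: The pgf is f(s) = 11/18 + 83/306·s + 2/17·s². The extinction probability q is the smallest fixed point of f in [0, 1]. Setting s = f(s):
  2/17·s² + (83/306 − 1)·s + 11/18 = 0
  2/17·s² − (11/18 + 2/17)·s + 11/18 = 0
which factors as (s − 1)·(2/17·s − 11/18) = 0, giving roots s = 1 and s = (11/18)/(2/17) = 187/36. Since 187/36 ≥ 1, the smallest root in [0, 1] is s = 1.)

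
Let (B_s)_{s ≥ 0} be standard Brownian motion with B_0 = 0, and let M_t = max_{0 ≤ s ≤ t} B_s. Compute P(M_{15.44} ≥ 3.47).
P(M_{15.44} ≥ 3.47) = 2·P(B_{15.44} ≥ 3.47) = 2(1 − Φ(3.47/√15.44)) ≈ 0.3772

By the reflection principle for Brownian motion, P(M_t ≥ a) = 2 · P(B_t ≥ a) for a ≥ 0. Since B_t ~ N(0, t), P(B_t ≥ 3.47) = 1 − Φ(3.47/√t) = 1 − Φ(3.47/√15.44) = 1 − Φ(0.8831). So
  P(M_{15.44} ≥ 3.47) = 2(1 − Φ(0.8831)) ≈ 0.3772.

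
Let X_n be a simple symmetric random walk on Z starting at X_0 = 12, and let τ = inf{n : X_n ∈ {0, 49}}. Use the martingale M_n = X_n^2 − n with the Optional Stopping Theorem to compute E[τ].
E[τ] = 444

M_n = X_n^2 − n is a martingale (since E[X_{n+1}^2 | F_n] = X_n^2 + 1). By OST (τ has finite mean in a bounded region), E[M_τ] = E[M_0] = X_0^2 − 0 = 12^2 = 144. Also E[M_τ] = E[X_τ^2] − E[τ]. The walk exits at 0 or 49, with P(hit 49 first) = 12/49, so E[X_τ^2] = 49^2 · 12/49 + 0 = 588. Thus E[τ] = E[X_τ^2] − E[M_τ] = 588 − 144 = 444 = 12(49 − 12) = 444.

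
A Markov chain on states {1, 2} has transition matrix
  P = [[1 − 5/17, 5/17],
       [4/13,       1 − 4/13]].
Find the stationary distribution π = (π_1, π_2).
π_1 = 68/133, π_2 = 65/133

Solve πP = π with π_1 + π_2 = 1. From πP = π: π_1 · (1 − 5/17) + π_2 · 4/13 = π_1 ⇒ π_2 · 4/13 = π_1 · 5/17 ⇒ π_2/π_1 = (5/17)/(4/13) = 65/68. Together with π_1 + π_2 = 1:
  π_1 = (4/13)/(5/17 + 4/13) = (4/13)/(133/221) = 68/133,
  π_2 = (5/17)/(5/17 + 4/13) = (5/17)/(133/221) = 65/133.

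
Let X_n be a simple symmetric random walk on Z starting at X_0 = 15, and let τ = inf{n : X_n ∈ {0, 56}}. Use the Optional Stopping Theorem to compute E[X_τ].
E[X_τ] = 15

X_n is a martingale and τ is a bounded-mean stopping time (indeed τ is finite a.s. with bounded expectation since the walk is in a bounded region). By the OST, E[X_τ] = E[X_0] = 15. Equivalently: E[X_τ] = 56 · P(hit 56 first) + 0 · P(hit 0 first) = 56 · (15/56) = 15.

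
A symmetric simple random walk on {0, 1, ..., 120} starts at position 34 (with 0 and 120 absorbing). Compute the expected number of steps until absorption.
E[τ | X_0 = 34] = 2924

Let v_k = E[τ | X_0 = k]. Boundary: v_0 = v_120 = 0. Recurrence: v_k = 1 + (v_{k-1} + v_{k+1})/2 for 1 ≤ k ≤ 119. The particular solution to v_k − (v_{k-1} + v_{k+1})/2 = 1 is v_k = −k^2. Adding homogeneous solution A + B k and matching boundaries gives v_k = k (120 − k). Substituting k = 34: v_34 = 34 · 86 = 2924.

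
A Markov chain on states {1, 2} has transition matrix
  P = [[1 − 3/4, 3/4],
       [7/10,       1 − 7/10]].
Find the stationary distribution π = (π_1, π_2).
π_1 = 14/29, π_2 = 15/29

Solve πP = π with π_1 + π_2 = 1. From πP = π: π_1 · (1 − 3/4) + π_2 · 7/10 = π_1 ⇒ π_2 · 7/10 = π_1 · 3/4 ⇒ π_2/π_1 = (3/4)/(7/10) = 15/14. Together with π_1 + π_2 = 1:
  π_1 = (7/10)/(3/4 + 7/10) = (7/10)/(29/20) = 14/29,
  π_2 = (3/4)/(3/4 + 7/10) = (3/4)/(29/20) = 15/29.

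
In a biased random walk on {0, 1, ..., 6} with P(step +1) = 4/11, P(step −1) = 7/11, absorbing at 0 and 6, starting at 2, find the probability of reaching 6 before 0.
P(hit 6 before 0) = (1 − (7/4)^2) / (1 − (7/4)^6) = 256/3441

Let u_k denote P(reach 6 before 0 | start at k). Boundary: u_0 = 0, u_6 = 1. Recurrence: u_k = 4/11·u_{k+1} + 7/11·u_{k-1} for 1 ≤ k ≤ 5. Try u_k = A + B·r^k with r = q/p = (7/11)/(4/11) = 7/4. Substitution satisfies the recurrence; boundary conditions give:
  u_k = (1 − r^k) / (1 − r^N) = (1 − (7/4)^2) / (1 − (7/4)^6) = 256/3441.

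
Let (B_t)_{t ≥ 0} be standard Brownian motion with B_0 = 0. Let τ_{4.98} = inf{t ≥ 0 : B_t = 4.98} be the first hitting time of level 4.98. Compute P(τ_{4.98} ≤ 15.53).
P(τ_{4.98} ≤ 15.53) = 2(1 − Φ(4.98/√15.53)) = 2(1 − Φ(1.2637)) ≈ 0.2063

By the reflection principle for standard BM, P(τ_b ≤ t) = 2 · P(B_t ≥ b). Since B_t ~ N(0, t), P(B_t ≥ 4.98) = 1 − Φ(4.98/√t) = 1 − Φ(4.98/√15.53) = 1 − Φ(1.2637) ≈ 0.10317. Doubling: P(τ_{4.98} ≤ 15.53) ≈ 2 · 0.10317 = 0.20634 ≈ 0.2063.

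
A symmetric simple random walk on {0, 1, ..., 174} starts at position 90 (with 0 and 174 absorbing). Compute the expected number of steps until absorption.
E[τ | X_0 = 90] = 7560

Let v_k = E[τ | X_0 = k]. Boundary: v_0 = v_174 = 0. Recurrence: v_k = 1 + (v_{k-1} + v_{k+1})/2 for 1 ≤ k ≤ 173. The particular solution to v_k − (v_{k-1} + v_{k+1})/2 = 1 is v_k = −k^2. Adding homogeneous solution A + B k and matching boundaries gives v_k = k (174 − k). Substituting k = 90: v_90 = 90 · 84 = 7560.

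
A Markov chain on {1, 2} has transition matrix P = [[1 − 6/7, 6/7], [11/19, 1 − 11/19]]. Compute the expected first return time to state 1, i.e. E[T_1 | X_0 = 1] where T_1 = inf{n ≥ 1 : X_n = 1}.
E[T_1 | X_0 = 1] = 1/π_1 = 191/77

For an irreducible recurrent Markov chain with stationary distribution π, E[T_i | X_0 = i] = 1/π_i (Kac's formula). Here π_1 = (11/19)/(6/7 + 11/19) = (11/19)/(191/133) = 77/191, so E[T_1 | X_0 = 1] = 1/π_1 = (6/7 + 11/19)/(11/19) = (191/133)/(11/19) = 191/77.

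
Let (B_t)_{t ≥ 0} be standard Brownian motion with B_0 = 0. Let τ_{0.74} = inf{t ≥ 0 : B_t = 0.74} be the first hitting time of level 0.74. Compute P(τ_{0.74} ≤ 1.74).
P(τ_{0.74} ≤ 1.74) = 2(1 − Φ(0.74/√1.74)) = 2(1 − Φ(0.5610)) ≈ 0.5748

By the reflection principle for standard BM, P(τ_b ≤ t) = 2 · P(B_t ≥ b). Since B_t ~ N(0, t), P(B_t ≥ 0.74) = 1 − Φ(0.74/√t) = 1 − Φ(0.74/√1.74) = 1 − Φ(0.5610) ≈ 0.28740. Doubling: P(τ_{0.74} ≤ 1.74) ≈ 2 · 0.28740 = 0.57480 ≈ 0.5748.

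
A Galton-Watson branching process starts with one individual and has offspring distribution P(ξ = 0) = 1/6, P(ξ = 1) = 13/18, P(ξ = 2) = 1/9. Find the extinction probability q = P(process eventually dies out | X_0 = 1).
q = 1

Mean offspring μ = 0·1/6 + 1·13/18 + 2·1/9 = 17/18 ≤ 1. For μ ≤ 1 with offspring not concentrated at 1, the Galton-Watson process goes extinct almost surely, so q = 1.
(Algebraic check: The pgf is f(s) = 1/6 + 13/18·s + 1/9·s². The extinction probability q is the smallest fixed point of f in [0, 1]. Setting s = f(s):
  1/9·s² + (13/18 − 1)·s + 1/6 = 0
  1/9·s² − (1/6 + 1/9)·s + 1/6 = 0
which factors as (s − 1)·(1/9·s − 1/6) = 0, giving roots s = 1 and s = (1/6)/(1/9) = 3/2. Since 3/2 ≥ 1, the smallest root in [0, 1] is s = 1.)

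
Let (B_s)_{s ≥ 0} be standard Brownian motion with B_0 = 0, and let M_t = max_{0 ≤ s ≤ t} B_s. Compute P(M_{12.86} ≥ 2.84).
P(M_{12.86} ≥ 2.84) = 2·P(B_{12.86} ≥ 2.84) = 2(1 − Φ(2.84/√12.86)) ≈ 0.4284

By the reflection principle for Brownian motion, P(M_t ≥ a) = 2 · P(B_t ≥ a) for a ≥ 0. Since B_t ~ N(0, t), P(B_t ≥ 2.84) = 1 − Φ(2.84/√t) = 1 − Φ(2.84/√12.86) = 1 − Φ(0.7920). So
  P(M_{12.86} ≥ 2.84) = 2(1 − Φ(0.7920)) ≈ 0.4284.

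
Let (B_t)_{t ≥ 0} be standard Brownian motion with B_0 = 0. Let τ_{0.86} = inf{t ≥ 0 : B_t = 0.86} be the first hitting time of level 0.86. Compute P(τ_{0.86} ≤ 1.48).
P(τ_{0.86} ≤ 1.48) = 2(1 − Φ(0.86/√1.48)) = 2(1 − Φ(0.7069)) ≈ 0.4796

By the reflection principle for standard BM, P(τ_b ≤ t) = 2 · P(B_t ≥ b). Since B_t ~ N(0, t), P(B_t ≥ 0.86) = 1 − Φ(0.86/√t) = 1 − Φ(0.86/√1.48) = 1 − Φ(0.7069) ≈ 0.23981. Doubling: P(τ_{0.86} ≤ 1.48) ≈ 2 · 0.23981 = 0.47962 ≈ 0.4796.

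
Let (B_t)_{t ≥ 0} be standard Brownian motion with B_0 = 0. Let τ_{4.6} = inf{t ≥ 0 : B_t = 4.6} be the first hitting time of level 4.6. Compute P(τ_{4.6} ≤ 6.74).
P(τ_{4.6} ≤ 6.74) = 2(1 − Φ(4.6/√6.74)) = 2(1 − Φ(1.7719)) ≈ 0.0764

By the reflection principle for standard BM, P(τ_b ≤ t) = 2 · P(B_t ≥ b). Since B_t ~ N(0, t), P(B_t ≥ 4.6) = 1 − Φ(4.6/√t) = 1 − Φ(4.6/√6.74) = 1 − Φ(1.7719) ≈ 0.03821. Doubling: P(τ_{4.6} ≤ 6.74) ≈ 2 · 0.03821 = 0.07642 ≈ 0.0764.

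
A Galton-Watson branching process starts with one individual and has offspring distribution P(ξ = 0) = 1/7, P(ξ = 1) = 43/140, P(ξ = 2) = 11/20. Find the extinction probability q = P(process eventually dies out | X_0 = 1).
q = 20/77

The pgf is f(s) = 1/7 + 43/140·s + 11/20·s². The extinction probability q is the smallest fixed point of f in [0, 1]. Setting s = f(s):
  11/20·s² + (43/140 − 1)·s + 1/7 = 0
  11/20·s² − (1/7 + 11/20)·s + 1/7 = 0
which factors as (s − 1)·(11/20·s − 1/7) = 0, giving roots s = 1 and s = (1/7)/(11/20) = 20/77.
Mean offspring μ = 43/140 + 2·11/20 = 197/140 > 1 (supercritical), so q < 1. The extinction probability is the smaller root: q = (1/7)/(11/20) = 20/77.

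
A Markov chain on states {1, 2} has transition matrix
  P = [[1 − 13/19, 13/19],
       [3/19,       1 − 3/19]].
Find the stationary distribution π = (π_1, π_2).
π_1 = 3/16, π_2 = 13/16

Solve πP = π with π_1 + π_2 = 1. From πP = π: π_1 · (1 − 13/19) + π_2 · 3/19 = π_1 ⇒ π_2 · 3/19 = π_1 · 13/19 ⇒ π_2/π_1 = (13/19)/(3/19) = 13/3. Together with π_1 + π_2 = 1:
  π_1 = (3/19)/(13/19 + 3/19) = (3/19)/(16/19) = 3/16,
  π_2 = (13/19)/(13/19 + 3/19) = (13/19)/(16/19) = 13/16.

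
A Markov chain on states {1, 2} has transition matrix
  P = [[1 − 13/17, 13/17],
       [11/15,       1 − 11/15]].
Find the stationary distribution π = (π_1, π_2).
π_1 = 187/382, π_2 = 195/382

Solve πP = π with π_1 + π_2 = 1. From πP = π: π_1 · (1 − 13/17) + π_2 · 11/15 = π_1 ⇒ π_2 · 11/15 = π_1 · 13/17 ⇒ π_2/π_1 = (13/17)/(11/15) = 195/187. Together with π_1 + π_2 = 1:
  π_1 = (11/15)/(13/17 + 11/15) = (11/15)/(382/255) = 187/382,
  π_2 = (13/17)/(13/17 + 11/15) = (13/17)/(382/255) = 195/382.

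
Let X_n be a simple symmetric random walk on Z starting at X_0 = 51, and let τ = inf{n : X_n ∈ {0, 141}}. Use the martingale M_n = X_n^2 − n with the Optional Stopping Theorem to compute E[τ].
E[τ] = 4590

M_n = X_n^2 − n is a martingale (since E[X_{n+1}^2 | F_n] = X_n^2 + 1). By OST (τ has finite mean in a bounded region), E[M_τ] = E[M_0] = X_0^2 − 0 = 51^2 = 2601. Also E[M_τ] = E[X_τ^2] − E[τ]. The walk exits at 0 or 141, with P(hit 141 first) = 51/141, so E[X_τ^2] = 141^2 · 51/141 + 0 = 7191. Thus E[τ] = E[X_τ^2] − E[M_τ] = 7191 − 2601 = 4590 = 51(141 − 51) = 4590.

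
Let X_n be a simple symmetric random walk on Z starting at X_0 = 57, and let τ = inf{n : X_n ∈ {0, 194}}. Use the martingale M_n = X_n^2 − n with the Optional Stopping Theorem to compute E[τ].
E[τ] = 7809

M_n = X_n^2 − n is a martingale (since E[X_{n+1}^2 | F_n] = X_n^2 + 1). By OST (τ has finite mean in a bounded region), E[M_τ] = E[M_0] = X_0^2 − 0 = 57^2 = 3249. Also E[M_τ] = E[X_τ^2] − E[τ]. The walk exits at 0 or 194, with P(hit 194 first) = 57/194, so E[X_τ^2] = 194^2 · 57/194 + 0 = 11058. Thus E[τ] = E[X_τ^2] − E[M_τ] = 11058 − 3249 = 7809 = 57(194 − 57) = 7809.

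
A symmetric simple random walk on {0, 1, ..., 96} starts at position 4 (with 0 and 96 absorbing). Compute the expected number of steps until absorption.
E[τ | X_0 = 4] = 368

Let v_k = E[τ | X_0 = k]. Boundary: v_0 = v_96 = 0. Recurrence: v_k = 1 + (v_{k-1} + v_{k+1})/2 for 1 ≤ k ≤ 95. The particular solution to v_k − (v_{k-1} + v_{k+1})/2 = 1 is v_k = −k^2. Adding homogeneous solution A + B k and matching boundaries gives v_k = k (96 − k). Substituting k = 4: v_4 = 4 · 92 = 368.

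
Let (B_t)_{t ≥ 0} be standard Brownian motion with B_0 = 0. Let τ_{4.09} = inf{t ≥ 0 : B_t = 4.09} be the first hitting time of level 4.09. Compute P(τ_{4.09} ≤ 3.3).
P(τ_{4.09} ≤ 3.3) = 2(1 − Φ(4.09/√3.3)) = 2(1 − Φ(2.2515)) ≈ 0.0244

By the reflection principle for standard BM, P(τ_b ≤ t) = 2 · P(B_t ≥ b). Since B_t ~ N(0, t), P(B_t ≥ 4.09) = 1 − Φ(4.09/√t) = 1 − Φ(4.09/√3.3) = 1 − Φ(2.2515) ≈ 0.01218. Doubling: P(τ_{4.09} ≤ 3.3) ≈ 2 · 0.01218 = 0.02436 ≈ 0.0244.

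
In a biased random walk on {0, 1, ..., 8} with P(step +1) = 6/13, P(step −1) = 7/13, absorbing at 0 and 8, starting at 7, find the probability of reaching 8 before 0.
P(hit 8 before 0) = (1 − (7/6)^7) / (1 − (7/6)^8) = 3261642/4085185

Let u_k denote P(reach 8 before 0 | start at k). Boundary: u_0 = 0, u_8 = 1. Recurrence: u_k = 6/13·u_{k+1} + 7/13·u_{k-1} for 1 ≤ k ≤ 7. Try u_k = A + B·r^k with r = q/p = (7/13)/(6/13) = 7/6. Substitution satisfies the recurrence; boundary conditions give:
  u_k = (1 − r^k) / (1 − r^N) = (1 − (7/6)^7) / (1 − (7/6)^8) = 3261642/4085185.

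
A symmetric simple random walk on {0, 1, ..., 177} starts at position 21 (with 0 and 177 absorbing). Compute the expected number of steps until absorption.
E[τ | X_0 = 21] = 3276

Let v_k = E[τ | X_0 = k]. Boundary: v_0 = v_177 = 0. Recurrence: v_k = 1 + (v_{k-1} + v_{k+1})/2 for 1 ≤ k ≤ 176. The particular solution to v_k − (v_{k-1} + v_{k+1})/2 = 1 is v_k = −k^2. Adding homogeneous solution A + B k and matching boundaries gives v_k = k (177 − k). Substituting k = 21: v_21 = 21 · 156 = 3276.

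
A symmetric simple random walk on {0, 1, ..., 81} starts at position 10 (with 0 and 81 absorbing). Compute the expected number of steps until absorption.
E[τ | X_0 = 10] = 710

Let v_k = E[τ | X_0 = k]. Boundary: v_0 = v_81 = 0. Recurrence: v_k = 1 + (v_{k-1} + v_{k+1})/2 for 1 ≤ k ≤ 80. The particular solution to v_k − (v_{k-1} + v_{k+1})/2 = 1 is v_k = −k^2. Adding homogeneous solution A + B k and matching boundaries gives v_k = k (81 − k). Substituting k = 10: v_10 = 10 · 71 = 710.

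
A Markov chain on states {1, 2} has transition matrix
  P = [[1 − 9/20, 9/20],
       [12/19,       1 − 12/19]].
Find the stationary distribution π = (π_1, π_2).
π_1 = 80/137, π_2 = 57/137

Solve πP = π with π_1 + π_2 = 1. From πP = π: π_1 · (1 − 9/20) + π_2 · 12/19 = π_1 ⇒ π_2 · 12/19 = π_1 · 9/20 ⇒ π_2/π_1 = (9/20)/(12/19) = 57/80. Together with π_1 + π_2 = 1:
  π_1 = (12/19)/(9/20 + 12/19) = (12/19)/(411/380) = 80/137,
  π_2 = (9/20)/(9/20 + 12/19) = (9/20)/(411/380) = 57/137.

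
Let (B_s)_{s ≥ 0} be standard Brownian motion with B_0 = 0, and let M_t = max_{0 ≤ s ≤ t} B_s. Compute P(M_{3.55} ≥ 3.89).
P(M_{3.55} ≥ 3.89) = 2·P(B_{3.55} ≥ 3.89) = 2(1 − Φ(3.89/√3.55)) ≈ 0.0390

By the reflection principle for Brownian motion, P(M_t ≥ a) = 2 · P(B_t ≥ a) for a ≥ 0. Since B_t ~ N(0, t), P(B_t ≥ 3.89) = 1 − Φ(3.89/√t) = 1 − Φ(3.89/√3.55) = 1 − Φ(2.0646). So
  P(M_{3.55} ≥ 3.89) = 2(1 − Φ(2.0646)) ≈ 0.0390.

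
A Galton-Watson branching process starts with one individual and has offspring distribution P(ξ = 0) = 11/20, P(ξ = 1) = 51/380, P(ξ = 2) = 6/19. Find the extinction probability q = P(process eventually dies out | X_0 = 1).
q = 1

Mean offspring μ = 0·11/20 + 1·51/380 + 2·6/19 = 291/380 ≤ 1. For μ ≤ 1 with offspring not concentrated at 1, the Galton-Watson process goes extinct almost surely, so q = 1.
(Algebraic check: The pgf is f(s) = 11/20 + 51/380·s + 6/19·s². The extinction probability q is the smallest fixed point of f in [0, 1]. Setting s = f(s):
  6/19·s² + (51/380 − 1)·s + 11/20 = 0
  6/19·s² − (11/20 + 6/19)·s + 11/20 = 0
which factors as (s − 1)·(6/19·s − 11/20) = 0, giving roots s = 1 and s = (11/20)/(6/19) = 209/120. Since 209/120 ≥ 1, the smallest root in [0, 1] is s = 1.)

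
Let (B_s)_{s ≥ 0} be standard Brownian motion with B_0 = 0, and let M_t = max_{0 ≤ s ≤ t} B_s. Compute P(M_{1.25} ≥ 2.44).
P(M_{1.25} ≥ 2.44) = 2·P(B_{1.25} ≥ 2.44) = 2(1 − Φ(2.44/√1.25)) ≈ 0.0291

By the reflection principle for Brownian motion, P(M_t ≥ a) = 2 · P(B_t ≥ a) for a ≥ 0. Since B_t ~ N(0, t), P(B_t ≥ 2.44) = 1 − Φ(2.44/√t) = 1 − Φ(2.44/√1.25) = 1 − Φ(2.1824). So
  P(M_{1.25} ≥ 2.44) = 2(1 − Φ(2.1824)) ≈ 0.0291.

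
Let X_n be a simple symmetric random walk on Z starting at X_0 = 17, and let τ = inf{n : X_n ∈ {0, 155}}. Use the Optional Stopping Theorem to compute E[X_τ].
E[X_τ] = 17

X_n is a martingale and τ is a bounded-mean stopping time (indeed τ is finite a.s. with bounded expectation since the walk is in a bounded region). By the OST, E[X_τ] = E[X_0] = 17. Equivalently: E[X_τ] = 155 · P(hit 155 first) + 0 · P(hit 0 first) = 155 · (17/155) = 17.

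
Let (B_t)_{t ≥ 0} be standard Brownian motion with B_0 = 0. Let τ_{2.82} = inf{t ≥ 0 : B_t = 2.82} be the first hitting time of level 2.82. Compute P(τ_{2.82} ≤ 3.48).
P(τ_{2.82} ≤ 3.48) = 2(1 − Φ(2.82/√3.48)) = 2(1 − Φ(1.5117)) ≈ 0.1306

By the reflection principle for standard BM, P(τ_b ≤ t) = 2 · P(B_t ≥ b). Since B_t ~ N(0, t), P(B_t ≥ 2.82) = 1 − Φ(2.82/√t) = 1 − Φ(2.82/√3.48) = 1 − Φ(1.5117) ≈ 0.06531. Doubling: P(τ_{2.82} ≤ 3.48) ≈ 2 · 0.06531 = 0.13062 ≈ 0.1306.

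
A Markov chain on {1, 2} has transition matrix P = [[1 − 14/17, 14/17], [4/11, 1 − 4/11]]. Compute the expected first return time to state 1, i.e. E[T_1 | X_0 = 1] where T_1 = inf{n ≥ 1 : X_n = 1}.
E[T_1 | X_0 = 1] = 1/π_1 = 111/34

For an irreducible recurrent Markov chain with stationary distribution π, E[T_i | X_0 = i] = 1/π_i (Kac's formula). Here π_1 = (4/11)/(14/17 + 4/11) = (4/11)/(222/187) = 34/111, so E[T_1 | X_0 = 1] = 1/π_1 = (14/17 + 4/11)/(4/11) = (222/187)/(4/11) = 111/34.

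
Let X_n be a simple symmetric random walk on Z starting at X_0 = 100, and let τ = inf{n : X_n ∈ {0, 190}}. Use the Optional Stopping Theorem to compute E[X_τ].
E[X_τ] = 100

X_n is a martingale and τ is a bounded-mean stopping time (indeed τ is finite a.s. with bounded expectation since the walk is in a bounded region). By the OST, E[X_τ] = E[X_0] = 100. Equivalently: E[X_τ] = 190 · P(hit 190 first) + 0 · P(hit 0 first) = 190 · (100/190) = 100.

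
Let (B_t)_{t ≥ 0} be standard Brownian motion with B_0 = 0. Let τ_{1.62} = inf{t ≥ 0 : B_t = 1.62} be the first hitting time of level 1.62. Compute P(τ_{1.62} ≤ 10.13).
P(τ_{1.62} ≤ 10.13) = 2(1 − Φ(1.62/√10.13)) = 2(1 − Φ(0.5090)) ≈ 0.6108

By the reflection principle for standard BM, P(τ_b ≤ t) = 2 · P(B_t ≥ b). Since B_t ~ N(0, t), P(B_t ≥ 1.62) = 1 − Φ(1.62/√t) = 1 − Φ(1.62/√10.13) = 1 − Φ(0.5090) ≈ 0.30538. Doubling: P(τ_{1.62} ≤ 10.13) ≈ 2 · 0.30538 = 0.61076 ≈ 0.6108.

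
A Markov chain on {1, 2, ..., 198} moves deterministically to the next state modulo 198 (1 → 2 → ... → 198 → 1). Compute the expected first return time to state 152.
E[T_152 | X_0 = 152] = 198

The chain cycles deterministically, so starting at state 152 it returns in exactly 198 steps. Equivalently, the stationary distribution is uniform π_j = 1/198 for every state j, so by Kac's formula E[T_152] = 1/π_152 = 198.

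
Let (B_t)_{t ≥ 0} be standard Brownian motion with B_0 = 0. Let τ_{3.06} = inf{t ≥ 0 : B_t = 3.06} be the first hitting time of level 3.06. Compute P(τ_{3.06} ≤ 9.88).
P(τ_{3.06} ≤ 9.88) = 2(1 − Φ(3.06/√9.88)) = 2(1 − Φ(0.9735)) ≈ 0.3303

By the reflection principle for standard BM, P(τ_b ≤ t) = 2 · P(B_t ≥ b). Since B_t ~ N(0, t), P(B_t ≥ 3.06) = 1 − Φ(3.06/√t) = 1 − Φ(3.06/√9.88) = 1 − Φ(0.9735) ≈ 0.16515. Doubling: P(τ_{3.06} ≤ 9.88) ≈ 2 · 0.16515 = 0.33030 ≈ 0.3303.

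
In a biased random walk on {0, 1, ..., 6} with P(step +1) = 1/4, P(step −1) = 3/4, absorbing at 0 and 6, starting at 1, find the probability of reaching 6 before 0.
P(hit 6 before 0) = (1 − (3)^1) / (1 − (3)^6) = 1/364

Let u_k denote P(reach 6 before 0 | start at k). Boundary: u_0 = 0, u_6 = 1. Recurrence: u_k = 1/4·u_{k+1} + 3/4·u_{k-1} for 1 ≤ k ≤ 5. Try u_k = A + B·r^k with r = q/p = (3/4)/(1/4) = 3. Substitution satisfies the recurrence; boundary conditions give:
  u_k = (1 − r^k) / (1 − r^N) = (1 − (3)^1) / (1 − (3)^6) = 1/364.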